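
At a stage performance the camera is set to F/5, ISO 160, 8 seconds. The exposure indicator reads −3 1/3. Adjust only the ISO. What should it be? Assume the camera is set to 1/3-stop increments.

Underexposed by 3 1/3 stops → need 3 1/3 stops brighter.
ISO: 160 → 200 → 250 → 320 → 400 → 500 → 640 → 800 → 1000 → 1250 → 1600.

ISO 1600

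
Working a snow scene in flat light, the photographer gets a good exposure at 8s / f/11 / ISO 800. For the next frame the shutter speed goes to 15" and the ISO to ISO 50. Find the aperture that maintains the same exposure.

f/4

Shutter speed: 8 → 15 — 1 stop slower (brighter).
ISO: 800 → 400 → 200 → 100 → 50 — 4 stops lower (darker).
Net change so far: 3 stops darker. Offset with the aperture: f/11 → f/8 → f/5.6 → f/4.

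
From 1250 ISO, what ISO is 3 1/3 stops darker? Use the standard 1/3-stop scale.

ISO: 1250 → 1000 → 800 → 640 → 500 → 400 → 320 → 250 → 200 → 160 → 125 — 3 1/3 stops dropped (darker).

ISO 125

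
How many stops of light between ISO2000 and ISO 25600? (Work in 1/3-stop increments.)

3 2/3 stops

2000 → 2500 → 3200 → 4000 → 5000 → 6400 → 8000 → 10000 → 12800 → 16000 → 20000 → 25600 — count the steps: 11 third-stops = 3 2/3 stops.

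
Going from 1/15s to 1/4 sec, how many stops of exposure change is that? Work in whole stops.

1/15 → 1/8 → 1/4 — count the steps: 2 stops.

2 stops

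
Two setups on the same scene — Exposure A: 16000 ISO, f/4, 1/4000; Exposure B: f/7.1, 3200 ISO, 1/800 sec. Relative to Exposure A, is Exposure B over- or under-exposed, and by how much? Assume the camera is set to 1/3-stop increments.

Aperture: f/4 → f/4.5 → f/5 → f/5.6 → f/6.3 → f/7.1 — 1 2/3 stops smaller aperture (darker).
Shutter speed: 1/4000 → 1/3200 → 1/2500 → 1/2000 → 1/1600 → 1/1250 → 1/1000 → 1/800 — 2 1/3 stops slower (brighter).
ISO: 16000 → 12800 → 10000 → 8000 → 6400 → 5000 → 4000 → 3200 — 2 1/3 stops lower (darker).
Net: −1 2/3 +2 1/3 −2 1/3 = −1 2/3 stops.

1 2/3 stops darker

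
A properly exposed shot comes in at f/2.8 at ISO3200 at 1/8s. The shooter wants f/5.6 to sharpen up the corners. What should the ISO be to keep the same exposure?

ISO 12800

Aperture: f/2.8 → f/4 → f/5.6 — 2 stops stopped down (darker).
Need 2 stops brighter from the ISO: 3200 → 6400 → 12800.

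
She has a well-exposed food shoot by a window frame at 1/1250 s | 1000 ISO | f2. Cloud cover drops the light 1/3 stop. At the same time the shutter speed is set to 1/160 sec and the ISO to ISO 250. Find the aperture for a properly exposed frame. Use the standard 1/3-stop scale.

f/2.5

Scene light: 1/3 stop darker.
Shutter speed: 1/1250 → 1/1000 → 1/800 → 1/640 → 1/500 → 1/400 → 1/320 → 1/250 → 1/200 → 1/160 — 3 stops slower (brighter).
ISO: 1000 → 800 → 640 → 500 → 400 → 320 → 250 — 2 stops dropped (darker).
Net so far: 2/3 stop brighter. Aperture: f/2 → f/2.2 → f/2.5.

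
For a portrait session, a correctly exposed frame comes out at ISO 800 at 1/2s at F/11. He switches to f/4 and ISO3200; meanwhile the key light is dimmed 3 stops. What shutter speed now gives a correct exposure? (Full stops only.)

1/8s

Scene light: 3 stops darker.
Aperture: f/11 → f/8 → f/5.6 → f/4 — 3 stops larger aperture (brighter).
ISO: 800 → 1600 → 3200 — 2 stops higher (brighter).
Net so far: 2 stops brighter. Shutter speed: 1/2 → 1/4 → 1/8.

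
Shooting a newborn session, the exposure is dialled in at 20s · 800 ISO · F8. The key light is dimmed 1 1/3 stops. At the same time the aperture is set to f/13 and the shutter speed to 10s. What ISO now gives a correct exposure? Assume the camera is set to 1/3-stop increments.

ISO 10000

Scene light: 1 1/3 stops darker.
Aperture: f/8 → f/9 → f/10 → f/11 → f/13 — 1 1/3 stops stopped down (darker).
Shutter speed: 20 → 15 → 13 → 10 — 1 stop shorter (darker).
Net so far: 3 2/3 stops darker. ISO: 800 → 1000 → 1250 → 1600 → 2000 → 2500 → 3200 → 4000 → 5000 → 6400 → 8000 → 10000.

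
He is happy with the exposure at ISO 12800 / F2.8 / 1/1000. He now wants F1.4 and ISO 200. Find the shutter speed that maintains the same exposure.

1/60s

Aperture: f/2.8 → f/2 → f/1.4 — 2 stops opened up (brighter).
ISO: 12800 → 6400 → 3200 → 1600 → 800 → 400 → 200 — 6 stops dropped (darker).
Net change so far: 4 stops darker. Offset with the shutter speed: 1/1000 → 1/500 → 1/250 → 1/125 → 1/60.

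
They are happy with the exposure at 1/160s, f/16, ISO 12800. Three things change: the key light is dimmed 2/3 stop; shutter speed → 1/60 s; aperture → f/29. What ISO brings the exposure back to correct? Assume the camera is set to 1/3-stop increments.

ISO 25600

Scene light: 2/3 stop darker.
Shutter speed: 1/160 → 1/125 → 1/100 → 1/80 → 1/60 — 1 1/3 stops slower (brighter).
Aperture: f/16 → f/18 → f/20 → f/22 → f/25 → f/29 — 1 2/3 stops smaller aperture (darker).
Net so far: 1 stop darker. ISO: 12800 → 16000 → 20000 → 25600.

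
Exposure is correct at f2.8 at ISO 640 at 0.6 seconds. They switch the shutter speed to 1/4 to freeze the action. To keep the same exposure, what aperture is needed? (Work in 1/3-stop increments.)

f/1.8

Shutter speed: 0.6 → 0.5 → 0.4 → 0.3 → 1/4 — 1 1/3 stops faster (darker).
Need 1 1/3 stops brighter from the aperture: f/2.8 → f/2.5 → f/2.2 → f/2 → f/1.8.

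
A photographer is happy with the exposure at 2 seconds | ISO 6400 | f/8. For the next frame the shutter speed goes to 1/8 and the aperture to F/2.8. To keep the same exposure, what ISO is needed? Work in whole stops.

ISO 12800

Shutter speed: 2 → 1 → 1/2 → 1/4 → 1/8 — 4 stops faster (darker).
Aperture: f/8 → f/5.6 → f/4 → f/2.8 — 3 stops wider (brighter).
Net change so far: 1 stop darker. Offset with the ISO: 6400 → 12800.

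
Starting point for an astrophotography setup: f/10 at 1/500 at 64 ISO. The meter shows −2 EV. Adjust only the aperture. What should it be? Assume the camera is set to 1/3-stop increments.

Underexposed by 2 stops → need 2 stops brighter.
Aperture: f/10 → f/9 → f/8 → f/7.1 → f/6.3 → f/5.6 → f/5.

f/5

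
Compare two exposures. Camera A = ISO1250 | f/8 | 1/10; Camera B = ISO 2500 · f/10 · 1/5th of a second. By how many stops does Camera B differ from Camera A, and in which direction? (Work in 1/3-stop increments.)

Aperture: f/8 → f/9 → f/10 — 2/3 stop narrower (darker).
Shutter speed: 1/10 → 1/8 → 1/6 → 1/5 — 1 stop longer (brighter).
ISO: 1250 → 1600 → 2000 → 2500 — 1 stop higher (brighter).
Net: −2/3 +1 +1 = +1 1/3 stops.

1 1/3 stops brighter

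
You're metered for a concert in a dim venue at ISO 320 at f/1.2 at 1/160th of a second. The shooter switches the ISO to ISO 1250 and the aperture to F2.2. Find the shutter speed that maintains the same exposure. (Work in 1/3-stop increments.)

1/200s

ISO: 320 → 400 → 500 → 640 → 800 → 1000 → 1250 — 2 stops raised (brighter).
Aperture: f/1.2 → f/1.4 → f/1.6 → f/1.8 → f/2 → f/2.2 — 1 2/3 stops stopped down (darker).
Net change so far: 1/3 stop brighter. Offset with the shutter speed: 1/160 → 1/200.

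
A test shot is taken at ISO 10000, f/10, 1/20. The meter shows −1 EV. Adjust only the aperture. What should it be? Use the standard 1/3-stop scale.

f/7.1

Underexposed by 1 stop → need 1 stop brighter.
Aperture: f/10 → f/9 → f/8 → f/7.1.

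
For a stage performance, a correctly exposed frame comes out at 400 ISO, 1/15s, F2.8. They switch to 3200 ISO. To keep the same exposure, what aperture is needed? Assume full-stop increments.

ISO: 400 → 800 → 1600 → 3200 — 3 stops raised (brighter).
Need 3 stops darker from the aperture: f/2.8 → f/4 → f/5.6 → f/8.

f/8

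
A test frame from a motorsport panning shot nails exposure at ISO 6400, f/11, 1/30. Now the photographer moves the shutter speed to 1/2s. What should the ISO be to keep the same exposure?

Shutter speed: 1/30 → 1/15 → 1/8 → 1/4 → 1/2 — 4 stops longer (brighter).
Need 4 stops darker from the ISO: 6400 → 3200 → 1600 → 800 → 400.

ISO 400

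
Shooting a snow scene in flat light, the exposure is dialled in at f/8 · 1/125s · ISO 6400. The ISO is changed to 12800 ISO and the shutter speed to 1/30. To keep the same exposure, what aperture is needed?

f/22

ISO: 6400 → 12800 — 1 stop raised (brighter).
Shutter speed: 1/125 → 1/60 → 1/30 — 2 stops longer (brighter).
Net change so far: 3 stops brighter. Offset with the aperture: f/8 → f/11 → f/16 → f/22.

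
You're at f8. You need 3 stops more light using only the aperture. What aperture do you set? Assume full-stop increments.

Aperture: f/8 → f/5.6 → f/4 → f/2.8 — 3 stops wider (brighter).

f/2.8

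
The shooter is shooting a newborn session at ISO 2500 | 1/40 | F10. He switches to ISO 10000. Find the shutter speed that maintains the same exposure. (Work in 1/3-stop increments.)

ISO: 2500 → 3200 → 4000 → 5000 → 6400 → 8000 → 10000 — 2 stops higher (brighter).
Need 2 stops darker from the shutter speed: 1/40 → 1/50 → 1/60 → 1/80 → 1/100 → 1/125 → 1/160.

1/160s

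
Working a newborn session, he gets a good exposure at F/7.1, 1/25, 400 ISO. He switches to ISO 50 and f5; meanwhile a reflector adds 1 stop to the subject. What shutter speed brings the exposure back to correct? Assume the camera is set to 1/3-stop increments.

1/13s

Scene light: 1 stop brighter.
ISO: 400 → 320 → 250 → 200 → 160 → 125 → 100 → 80 → 64 → 50 — 3 stops dropped (darker).
Aperture: f/7.1 → f/6.3 → f/5.6 → f/5 — 1 stop wider (brighter).
Net so far: 1 stop darker. Shutter speed: 1/25 → 1/20 → 1/15 → 1/13.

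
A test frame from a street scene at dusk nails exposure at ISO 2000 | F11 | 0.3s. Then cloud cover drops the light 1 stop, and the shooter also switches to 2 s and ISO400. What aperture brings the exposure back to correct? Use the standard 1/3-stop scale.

f/9

Scene light: 1 stop darker.
Shutter speed: 0.3 → 0.4 → 0.5 → 0.6 → 0.8 → 1 → 1.3 → 1.6 → 2 — 2 2/3 stops longer (brighter).
ISO: 2000 → 1600 → 1250 → 1000 → 800 → 640 → 500 → 400 — 2 1/3 stops lower (darker).
Net so far: 2/3 stop darker. Aperture: f/11 → f/10 → f/9.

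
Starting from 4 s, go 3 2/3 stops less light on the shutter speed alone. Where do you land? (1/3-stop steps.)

Shutter speed: 4 → 3.2 → 2.5 → 2 → 1.6 → 1.3 → 1 → 0.8 → 0.6 → 0.5 → 0.4 → 0.3 — 3 2/3 stops shorter (darker).

0.3 s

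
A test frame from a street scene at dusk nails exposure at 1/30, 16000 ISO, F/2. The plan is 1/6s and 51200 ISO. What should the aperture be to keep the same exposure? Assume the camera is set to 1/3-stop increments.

Shutter speed: 1/30 → 1/25 → 1/20 → 1/15 → 1/13 → 1/10 → 1/8 → 1/6 — 2 1/3 stops longer (brighter).
ISO: 16000 → 20000 → 25600 → 32000 → 40000 → 51200 — 1 2/3 stops raised (brighter).
Net change so far: 4 stops brighter. Offset with the aperture: f/2 → f/2.2 → f/2.5 → f/2.8 → f/3.2 → f/3.5 → f/4 → f/4.5 → f/5 → f/5.6 → f/6.3 → f/7.1 → f/8.

f/8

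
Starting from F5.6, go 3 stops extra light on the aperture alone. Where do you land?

Aperture: f/5.6 → f/4 → f/2.8 → f/2 — 3 stops opened up (brighter).

f/2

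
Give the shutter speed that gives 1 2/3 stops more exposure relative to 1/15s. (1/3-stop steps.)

Shutter speed: 1/15 → 1/13 → 1/10 → 1/8 → 1/6 → 1/5 — 1 2/3 stops slower (brighter).

1/5s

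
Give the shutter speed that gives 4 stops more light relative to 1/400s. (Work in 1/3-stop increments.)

Shutter speed: 1/400 → 1/320 → 1/250 → 1/200 → 1/160 → 1/125 → 1/100 → 1/80 → 1/60 → 1/50 → 1/40 → 1/30 → 1/25 — 4 stops longer (brighter).

1/25s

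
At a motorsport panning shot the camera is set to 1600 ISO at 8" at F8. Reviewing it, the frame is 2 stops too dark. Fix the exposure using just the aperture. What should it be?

f/4

Underexposed by 2 stops → need 2 stops brighter.
Aperture: f/8 → f/5.6 → f/4.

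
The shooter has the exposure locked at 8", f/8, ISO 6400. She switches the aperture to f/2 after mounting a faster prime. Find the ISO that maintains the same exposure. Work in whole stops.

ISO 400

Aperture: f/8 → f/5.6 → f/4 → f/2.8 → f/2 — 4 stops opened up (brighter).
Need 4 stops darker from the ISO: 6400 → 3200 → 1600 → 800 → 400.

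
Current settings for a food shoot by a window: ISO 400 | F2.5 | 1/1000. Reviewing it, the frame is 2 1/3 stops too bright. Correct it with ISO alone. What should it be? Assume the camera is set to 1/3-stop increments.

Overexposed by 2 1/3 stops → need 2 1/3 stops darker.
ISO: 400 → 320 → 250 → 200 → 160 → 125 → 100 → 80.

ISO 80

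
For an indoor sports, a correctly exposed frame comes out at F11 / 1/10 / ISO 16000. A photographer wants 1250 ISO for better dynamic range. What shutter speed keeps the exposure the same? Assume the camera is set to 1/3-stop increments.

1.3 s

ISO: 16000 → 12800 → 10000 → 8000 → 6400 → 5000 → 4000 → 3200 → 2500 → 2000 → 1600 → 1250 — 3 2/3 stops lower (darker).
Need 3 2/3 stops brighter from the shutter speed: 1/10 → 1/8 → 1/6 → 1/5 → 1/4 → 0.3 → 0.4 → 0.5 → 0.6 → 0.8 → 1 → 1.3.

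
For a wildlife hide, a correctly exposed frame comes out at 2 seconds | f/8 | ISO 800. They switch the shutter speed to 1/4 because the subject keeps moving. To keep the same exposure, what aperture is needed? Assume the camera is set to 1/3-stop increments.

Shutter speed: 2 → 1.6 → 1.3 → 1 → 0.8 → 0.6 → 0.5 → 0.4 → 0.3 → 1/4 — 3 stops faster (darker).
Need 3 stops brighter from the aperture: f/8 → f/7.1 → f/6.3 → f/5.6 → f/5 → f/4.5 → f/4 → f/3.5 → f/3.2 → f/2.8.

f/2.8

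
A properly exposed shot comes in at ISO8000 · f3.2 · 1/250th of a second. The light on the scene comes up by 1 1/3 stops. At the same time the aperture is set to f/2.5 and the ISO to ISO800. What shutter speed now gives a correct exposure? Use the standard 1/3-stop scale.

1/100s

Scene light: 1 1/3 stops brighter.
Aperture: f/3.2 → f/2.8 → f/2.5 — 2/3 stop opened up (brighter).
ISO: 8000 → 6400 → 5000 → 4000 → 3200 → 2500 → 2000 → 1600 → 1250 → 1000 → 800 — 3 1/3 stops lower (darker).
Net so far: 1 1/3 stops darker. Shutter speed: 1/250 → 1/200 → 1/160 → 1/125 → 1/100.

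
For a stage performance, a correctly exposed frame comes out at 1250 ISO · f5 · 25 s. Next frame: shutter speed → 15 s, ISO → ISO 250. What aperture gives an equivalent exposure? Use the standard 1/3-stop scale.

f/1.8

Shutter speed: 25 → 20 → 15 — 2/3 stop faster (darker).
ISO: 1250 → 1000 → 800 → 640 → 500 → 400 → 320 → 250 — 2 1/3 stops lower (darker).
Net change so far: 3 stops darker. Offset with the aperture: f/5 → f/4.5 → f/4 → f/3.5 → f/3.2 → f/2.8 → f/2.5 → f/2.2 → f/2 → f/1.8.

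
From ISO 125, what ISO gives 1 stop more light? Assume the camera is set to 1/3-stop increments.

ISO 250

ISO: 125 → 160 → 200 → 250 — 1 stop raised (brighter).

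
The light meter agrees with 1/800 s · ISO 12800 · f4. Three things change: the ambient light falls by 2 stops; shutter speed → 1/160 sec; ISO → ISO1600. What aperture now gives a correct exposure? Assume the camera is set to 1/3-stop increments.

Scene light: 2 stops darker.
Shutter speed: 1/800 → 1/640 → 1/500 → 1/400 → 1/320 → 1/250 → 1/200 → 1/160 — 2 1/3 stops longer (brighter).
ISO: 12800 → 10000 → 8000 → 6400 → 5000 → 4000 → 3200 → 2500 → 2000 → 1600 — 3 stops lower (darker).
Net so far: 2 2/3 stops darker. Aperture: f/4 → f/3.5 → f/3.2 → f/2.8 → f/2.5 → f/2.2 → f/2 → f/1.8 → f/1.6.

f/1.6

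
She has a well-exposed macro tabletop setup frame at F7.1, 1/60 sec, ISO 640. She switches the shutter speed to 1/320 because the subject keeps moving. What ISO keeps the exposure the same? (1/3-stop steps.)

ISO 3200

Shutter speed: 1/60 → 1/80 → 1/100 → 1/125 → 1/160 → 1/200 → 1/250 → 1/320 — 2 1/3 stops shorter (darker).
Need 2 1/3 stops brighter from the ISO: 640 → 800 → 1000 → 1250 → 1600 → 2000 → 2500 → 3200.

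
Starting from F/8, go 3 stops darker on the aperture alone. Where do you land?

f/22

Aperture: f/8 → f/11 → f/16 → f/22 — 3 stops narrower (darker).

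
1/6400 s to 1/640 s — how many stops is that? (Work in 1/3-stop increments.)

3 1/3 stops

1/6400 → 1/5000 → 1/4000 → 1/3200 → 1/2500 → 1/2000 → 1/1600 → 1/1250 → 1/1000 → 1/800 → 1/640 — count the steps: 10 third-stops = 3 1/3 stops.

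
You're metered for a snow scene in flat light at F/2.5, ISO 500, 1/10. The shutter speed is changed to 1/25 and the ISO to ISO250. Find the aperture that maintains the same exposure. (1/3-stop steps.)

Shutter speed: 1/10 → 1/13 → 1/15 → 1/20 → 1/25 — 1 1/3 stops shorter (darker).
ISO: 500 → 400 → 320 → 250 — 1 stop dropped (darker).
Net change so far: 2 1/3 stops darker. Offset with the aperture: f/2.5 → f/2.2 → f/2 → f/1.8 → f/1.6 → f/1.4 → f/1.2 → f/1.1.

f/1.1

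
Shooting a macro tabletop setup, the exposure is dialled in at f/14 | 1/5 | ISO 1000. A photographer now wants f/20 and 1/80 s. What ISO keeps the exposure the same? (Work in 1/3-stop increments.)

Aperture: f/14 → f/16 → f/18 → f/20 — 1 stop stopped down (darker).
Shutter speed: 1/5 → 1/6 → 1/8 → 1/10 → 1/13 → 1/15 → 1/20 → 1/25 → 1/30 → 1/40 → 1/50 → 1/60 → 1/80 — 4 stops shorter (darker).
Net change so far: 5 stops darker. Offset with the ISO: 1000 → 1250 → 1600 → 2000 → 2500 → 3200 → 4000 → 5000 → 6400 → 8000 → 10000 → 12800 → 16000 → 20000 → 25600 → 32000.

ISO 32000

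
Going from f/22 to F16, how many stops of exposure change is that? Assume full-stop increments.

1 stop

f/22 → f/16 — count the steps: 1 stop.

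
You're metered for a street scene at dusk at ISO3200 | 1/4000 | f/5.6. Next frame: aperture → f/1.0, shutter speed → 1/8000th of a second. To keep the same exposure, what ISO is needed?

ISO 200

Aperture: f/5.6 → f/4 → f/2.8 → f/2 → f/1.4 → f/1.0 — 5 stops wider (brighter).
Shutter speed: 1/4000 → 1/8000 — 1 stop faster (darker).
Net change so far: 4 stops brighter. Offset with the ISO: 3200 → 1600 → 800 → 400 → 200.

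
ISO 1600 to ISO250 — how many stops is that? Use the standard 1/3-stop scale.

2 2/3 stops

1600 → 1250 → 1000 → 800 → 640 → 500 → 400 → 320 → 250 — count the steps: 8 third-stops = 2 2/3 stops.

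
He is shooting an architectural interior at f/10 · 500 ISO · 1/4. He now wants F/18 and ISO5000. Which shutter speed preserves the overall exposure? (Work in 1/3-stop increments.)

Aperture: f/10 → f/11 → f/13 → f/14 → f/16 → f/18 — 1 2/3 stops smaller aperture (darker).
ISO: 500 → 640 → 800 → 1000 → 1250 → 1600 → 2000 → 2500 → 3200 → 4000 → 5000 — 3 1/3 stops higher (brighter).
Net change so far: 1 2/3 stops brighter. Offset with the shutter speed: 1/4 → 1/5 → 1/6 → 1/8 → 1/10 → 1/13.

1/13s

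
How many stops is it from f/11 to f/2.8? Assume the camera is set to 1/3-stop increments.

4 stops

f/11 → f/10 → f/9 → f/8 → f/7.1 → f/6.3 → f/5.6 → f/5 → f/4.5 → f/4 → f/3.5 → f/3.2 → f/2.8 — count the steps: 12 third-stops = 4 stops.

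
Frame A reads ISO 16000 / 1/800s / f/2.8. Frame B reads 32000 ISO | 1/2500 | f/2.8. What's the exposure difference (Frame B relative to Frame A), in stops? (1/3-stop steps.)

2/3 stop darker

Aperture: unchanged.
Shutter speed: 1/800 → 1/1000 → 1/1250 → 1/1600 → 1/2000 → 1/2500 — 1 2/3 stops shorter (darker).
ISO: 16000 → 20000 → 25600 → 32000 — 1 stop higher (brighter).
Net: −1 2/3 +1 = −2/3 stops.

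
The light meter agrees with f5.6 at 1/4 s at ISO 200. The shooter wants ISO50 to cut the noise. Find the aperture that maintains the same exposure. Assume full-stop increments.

ISO: 200 → 100 → 50 — 2 stops dropped (darker).
Need 2 stops brighter from the aperture: f/5.6 → f/4 → f/2.8.

f/2.8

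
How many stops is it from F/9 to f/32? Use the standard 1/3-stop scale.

f/9 → f/10 → f/11 → f/13 → f/14 → f/16 → f/18 → f/20 → f/22 → f/25 → f/29 → f/32 — count the steps: 11 third-stops = 3 2/3 stops.

3 2/3 stops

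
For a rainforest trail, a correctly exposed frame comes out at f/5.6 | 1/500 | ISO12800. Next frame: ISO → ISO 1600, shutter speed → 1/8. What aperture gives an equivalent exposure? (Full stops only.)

f/16

ISO: 12800 → 6400 → 3200 → 1600 — 3 stops dropped (darker).
Shutter speed: 1/500 → 1/250 → 1/125 → 1/60 → 1/30 → 1/15 → 1/8 — 6 stops slower (brighter).
Net change so far: 3 stops brighter. Offset with the aperture: f/5.6 → f/8 → f/11 → f/16.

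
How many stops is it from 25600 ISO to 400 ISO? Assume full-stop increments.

6 stops

25600 → 12800 → 6400 → 3200 → 1600 → 800 → 400 — count the steps: 6 stops.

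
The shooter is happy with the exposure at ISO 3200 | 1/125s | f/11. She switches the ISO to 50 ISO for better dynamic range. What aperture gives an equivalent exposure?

ISO: 3200 → 1600 → 800 → 400 → 200 → 100 → 50 — 6 stops dropped (darker).
Need 6 stops brighter from the aperture: f/11 → f/8 → f/5.6 → f/4 → f/2.8 → f/2 → f/1.4.

f/1.4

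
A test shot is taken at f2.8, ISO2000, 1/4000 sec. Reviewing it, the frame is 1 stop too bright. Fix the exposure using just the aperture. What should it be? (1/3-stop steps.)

f/4

Overexposed by 1 stop → need 1 stop darker.
Aperture: f/2.8 → f/3.2 → f/3.5 → f/4.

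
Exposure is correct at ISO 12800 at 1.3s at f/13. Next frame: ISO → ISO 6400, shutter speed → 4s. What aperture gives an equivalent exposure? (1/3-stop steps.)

f/16

ISO: 12800 → 10000 → 8000 → 6400 — 1 stop dropped (darker).
Shutter speed: 1.3 → 1.6 → 2 → 2.5 → 3.2 → 4 — 1 2/3 stops longer (brighter).
Net change so far: 2/3 stop brighter. Offset with the aperture: f/13 → f/14 → f/16.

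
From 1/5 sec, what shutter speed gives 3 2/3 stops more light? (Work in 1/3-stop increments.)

2.5 s

Shutter speed: 1/5 → 1/4 → 0.3 → 0.4 → 0.5 → 0.6 → 0.8 → 1 → 1.3 → 1.6 → 2 → 2.5 — 3 2/3 stops slower (brighter).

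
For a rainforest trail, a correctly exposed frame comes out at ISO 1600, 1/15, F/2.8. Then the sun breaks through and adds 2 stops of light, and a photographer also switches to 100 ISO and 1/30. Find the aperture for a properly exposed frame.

f/1.0

Scene light: 2 stops brighter.
ISO: 1600 → 800 → 400 → 200 → 100 — 4 stops dropped (darker).
Shutter speed: 1/15 → 1/30 — 1 stop faster (darker).
Net so far: 3 stops darker. Aperture: f/2.8 → f/2 → f/1.4 → f/1.0.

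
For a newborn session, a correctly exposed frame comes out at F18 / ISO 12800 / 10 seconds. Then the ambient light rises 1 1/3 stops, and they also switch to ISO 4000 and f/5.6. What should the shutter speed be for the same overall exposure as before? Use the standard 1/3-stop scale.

Scene light: 1 1/3 stops brighter.
ISO: 12800 → 10000 → 8000 → 6400 → 5000 → 4000 — 1 2/3 stops lower (darker).
Aperture: f/18 → f/16 → f/14 → f/13 → f/11 → f/10 → f/9 → f/8 → f/7.1 → f/6.3 → f/5.6 — 3 1/3 stops opened up (brighter).
Net so far: 3 stops brighter. Shutter speed: 10 → 8 → 6 → 5 → 4 → 3.2 → 2.5 → 2 → 1.6 → 1.3.

1.3 s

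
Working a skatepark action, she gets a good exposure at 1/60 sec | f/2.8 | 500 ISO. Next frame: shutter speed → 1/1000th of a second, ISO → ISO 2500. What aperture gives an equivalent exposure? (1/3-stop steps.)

f/1.6

Shutter speed: 1/60 → 1/80 → 1/100 → 1/125 → 1/160 → 1/200 → 1/250 → 1/320 → 1/400 → 1/500 → 1/640 → 1/800 → 1/1000 — 4 stops faster (darker).
ISO: 500 → 640 → 800 → 1000 → 1250 → 1600 → 2000 → 2500 — 2 1/3 stops raised (brighter).
Net change so far: 1 2/3 stops darker. Offset with the aperture: f/2.8 → f/2.5 → f/2.2 → f/2 → f/1.8 → f/1.6.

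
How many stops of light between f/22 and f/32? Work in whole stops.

f/22 → f/32 — count the steps: 1 stop.

1 stop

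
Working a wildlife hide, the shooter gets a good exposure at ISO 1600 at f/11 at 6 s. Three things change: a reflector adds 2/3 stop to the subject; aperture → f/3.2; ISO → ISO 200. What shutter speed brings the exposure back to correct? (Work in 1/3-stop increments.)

Scene light: 2/3 stop brighter.
Aperture: f/11 → f/10 → f/9 → f/8 → f/7.1 → f/6.3 → f/5.6 → f/5 → f/4.5 → f/4 → f/3.5 → f/3.2 — 3 2/3 stops opened up (brighter).
ISO: 1600 → 1250 → 1000 → 800 → 640 → 500 → 400 → 320 → 250 → 200 — 3 stops lower (darker).
Net so far: 1 1/3 stops brighter. Shutter speed: 6 → 5 → 4 → 3.2 → 2.5.

2.5 s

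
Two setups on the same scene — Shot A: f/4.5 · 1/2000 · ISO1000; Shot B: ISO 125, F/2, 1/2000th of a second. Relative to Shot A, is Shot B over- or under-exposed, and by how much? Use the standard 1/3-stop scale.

Aperture: f/4.5 → f/4 → f/3.5 → f/3.2 → f/2.8 → f/2.5 → f/2.2 → f/2 — 2 1/3 stops larger aperture (brighter).
Shutter speed: unchanged.
ISO: 1000 → 800 → 640 → 500 → 400 → 320 → 250 → 200 → 160 → 125 — 3 stops lower (darker).
Net: +2 1/3 −3 = −2/3 stops.

2/3 stop darker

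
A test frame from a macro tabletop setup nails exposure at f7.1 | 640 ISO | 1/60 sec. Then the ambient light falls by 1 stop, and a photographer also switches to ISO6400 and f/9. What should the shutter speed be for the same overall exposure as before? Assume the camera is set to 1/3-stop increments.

Scene light: 1 stop darker.
ISO: 640 → 800 → 1000 → 1250 → 1600 → 2000 → 2500 → 3200 → 4000 → 5000 → 6400 — 3 1/3 stops raised (brighter).
Aperture: f/7.1 → f/8 → f/9 — 2/3 stop narrower (darker).
Net so far: 1 2/3 stops brighter. Shutter speed: 1/60 → 1/80 → 1/100 → 1/125 → 1/160 → 1/200.

1/200s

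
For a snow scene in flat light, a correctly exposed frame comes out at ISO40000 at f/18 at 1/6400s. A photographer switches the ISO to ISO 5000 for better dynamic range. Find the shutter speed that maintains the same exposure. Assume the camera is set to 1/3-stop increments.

1/800s

ISO: 40000 → 32000 → 25600 → 20000 → 16000 → 12800 → 10000 → 8000 → 6400 → 5000 — 3 stops dropped (darker).
Need 3 stops brighter from the shutter speed: 1/6400 → 1/5000 → 1/4000 → 1/3200 → 1/2500 → 1/2000 → 1/1600 → 1/1250 → 1/1000 → 1/800.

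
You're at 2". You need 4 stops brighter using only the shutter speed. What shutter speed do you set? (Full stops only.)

30 s

Shutter speed: 2 → 4 → 8 → 15 → 30 — 4 stops longer (brighter).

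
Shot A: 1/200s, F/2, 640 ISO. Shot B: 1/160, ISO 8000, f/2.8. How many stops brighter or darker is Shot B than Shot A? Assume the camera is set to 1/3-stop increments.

3 stops brighter

Aperture: f/2 → f/2.2 → f/2.5 → f/2.8 — 1 stop stopped down (darker).
Shutter speed: 1/200 → 1/160 — 1/3 stop longer (brighter).
ISO: 640 → 800 → 1000 → 1250 → 1600 → 2000 → 2500 → 3200 → 4000 → 5000 → 6400 → 8000 — 3 2/3 stops higher (brighter).
Net: −1 +1/3 +3 2/3 = +3 stops.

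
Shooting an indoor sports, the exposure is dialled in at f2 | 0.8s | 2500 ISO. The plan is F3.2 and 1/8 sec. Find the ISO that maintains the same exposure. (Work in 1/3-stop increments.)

ISO 40000

Aperture: f/2 → f/2.2 → f/2.5 → f/2.8 → f/3.2 — 1 1/3 stops stopped down (darker).
Shutter speed: 0.8 → 0.6 → 0.5 → 0.4 → 0.3 → 1/4 → 1/5 → 1/6 → 1/8 — 2 2/3 stops faster (darker).
Net change so far: 4 stops darker. Offset with the ISO: 2500 → 3200 → 4000 → 5000 → 6400 → 8000 → 10000 → 12800 → 16000 → 20000 → 25600 → 32000 → 40000.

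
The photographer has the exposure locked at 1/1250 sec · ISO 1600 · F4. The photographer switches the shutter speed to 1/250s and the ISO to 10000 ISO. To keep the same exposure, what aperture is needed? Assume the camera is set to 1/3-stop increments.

Shutter speed: 1/1250 → 1/1000 → 1/800 → 1/640 → 1/500 → 1/400 → 1/320 → 1/250 — 2 1/3 stops longer (brighter).
ISO: 1600 → 2000 → 2500 → 3200 → 4000 → 5000 → 6400 → 8000 → 10000 — 2 2/3 stops higher (brighter).
Net change so far: 5 stops brighter. Offset with the aperture: f/4 → f/4.5 → f/5 → f/5.6 → f/6.3 → f/7.1 → f/8 → f/9 → f/10 → f/11 → f/13 → f/14 → f/16 → f/18 → f/20 → f/22.

f/22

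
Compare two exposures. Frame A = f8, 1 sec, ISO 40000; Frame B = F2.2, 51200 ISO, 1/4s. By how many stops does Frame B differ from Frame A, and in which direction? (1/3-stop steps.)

2 stops brighter

Aperture: f/8 → f/7.1 → f/6.3 → f/5.6 → f/5 → f/4.5 → f/4 → f/3.5 → f/3.2 → f/2.8 → f/2.5 → f/2.2 — 3 2/3 stops wider (brighter).
Shutter speed: 1 → 0.8 → 0.6 → 0.5 → 0.4 → 0.3 → 1/4 — 2 stops faster (darker).
ISO: 40000 → 51200 — 1/3 stop higher (brighter).
Net: +3 2/3 −2 +1/3 = +2 stops.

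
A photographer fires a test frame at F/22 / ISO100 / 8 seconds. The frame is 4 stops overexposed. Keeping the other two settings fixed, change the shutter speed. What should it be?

1/2s

Overexposed by 4 stops → need 4 stops darker.
Shutter speed: 8 → 4 → 2 → 1 → 1/2.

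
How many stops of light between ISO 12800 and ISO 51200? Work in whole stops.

12800 → 25600 → 51200 — count the steps: 2 stops.

2 stops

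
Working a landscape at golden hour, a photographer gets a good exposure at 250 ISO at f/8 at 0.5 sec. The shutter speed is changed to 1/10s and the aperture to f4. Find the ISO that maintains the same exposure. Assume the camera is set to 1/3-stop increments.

Shutter speed: 0.5 → 0.4 → 0.3 → 1/4 → 1/5 → 1/6 → 1/8 → 1/10 — 2 1/3 stops shorter (darker).
Aperture: f/8 → f/7.1 → f/6.3 → f/5.6 → f/5 → f/4.5 → f/4 — 2 stops larger aperture (brighter).
Net change so far: 1/3 stop darker. Offset with the ISO: 250 → 320.

ISO 320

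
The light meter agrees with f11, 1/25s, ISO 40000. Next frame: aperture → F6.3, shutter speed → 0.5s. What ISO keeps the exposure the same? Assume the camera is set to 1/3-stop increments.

Aperture: f/11 → f/10 → f/9 → f/8 → f/7.1 → f/6.3 — 1 2/3 stops larger aperture (brighter).
Shutter speed: 1/25 → 1/20 → 1/15 → 1/13 → 1/10 → 1/8 → 1/6 → 1/5 → 1/4 → 0.3 → 0.4 → 0.5 — 3 2/3 stops slower (brighter).
Net change so far: 5 1/3 stops brighter. Offset with the ISO: 40000 → 32000 → 25600 → 20000 → 16000 → 12800 → 10000 → 8000 → 6400 → 5000 → 4000 → 3200 → 2500 → 2000 → 1600 → 1250 → 1000.

ISO 1000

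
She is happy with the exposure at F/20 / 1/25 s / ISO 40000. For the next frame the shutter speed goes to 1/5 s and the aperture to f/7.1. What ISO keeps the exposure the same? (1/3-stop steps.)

Shutter speed: 1/25 → 1/20 → 1/15 → 1/13 → 1/10 → 1/8 → 1/6 → 1/5 — 2 1/3 stops slower (brighter).
Aperture: f/20 → f/18 → f/16 → f/14 → f/13 → f/11 → f/10 → f/9 → f/8 → f/7.1 — 3 stops larger aperture (brighter).
Net change so far: 5 1/3 stops brighter. Offset with the ISO: 40000 → 32000 → 25600 → 20000 → 16000 → 12800 → 10000 → 8000 → 6400 → 5000 → 4000 → 3200 → 2500 → 2000 → 1600 → 1250 → 1000.

ISO 1000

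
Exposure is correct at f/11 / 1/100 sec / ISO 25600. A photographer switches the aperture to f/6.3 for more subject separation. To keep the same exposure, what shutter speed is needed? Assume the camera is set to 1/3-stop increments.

1/320s

Aperture: f/11 → f/10 → f/9 → f/8 → f/7.1 → f/6.3 — 1 2/3 stops opened up (brighter).
Need 1 2/3 stops darker from the shutter speed: 1/100 → 1/125 → 1/160 → 1/200 → 1/250 → 1/320.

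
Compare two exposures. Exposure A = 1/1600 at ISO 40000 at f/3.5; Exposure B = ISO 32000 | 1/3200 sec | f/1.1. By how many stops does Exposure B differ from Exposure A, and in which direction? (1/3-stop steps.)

Aperture: f/3.5 → f/3.2 → f/2.8 → f/2.5 → f/2.2 → f/2 → f/1.8 → f/1.6 → f/1.4 → f/1.2 → f/1.1 — 3 1/3 stops wider (brighter).
Shutter speed: 1/1600 → 1/2000 → 1/2500 → 1/3200 — 1 stop shorter (darker).
ISO: 40000 → 32000 — 1/3 stop lower (darker).
Net: +3 1/3 −1 −1/3 = +2 stops.

2 stops brighter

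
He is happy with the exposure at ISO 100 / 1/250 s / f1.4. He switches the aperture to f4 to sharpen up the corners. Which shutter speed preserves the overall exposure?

1/30s

Aperture: f/1.4 → f/2 → f/2.8 → f/4 — 3 stops narrower (darker).
Need 3 stops brighter from the shutter speed: 1/250 → 1/125 → 1/60 → 1/30.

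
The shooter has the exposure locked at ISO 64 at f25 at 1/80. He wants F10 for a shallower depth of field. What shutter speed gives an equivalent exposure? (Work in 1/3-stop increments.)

1/500s

Aperture: f/25 → f/22 → f/20 → f/18 → f/16 → f/14 → f/13 → f/11 → f/10 — 2 2/3 stops opened up (brighter).
Need 2 2/3 stops darker from the shutter speed: 1/80 → 1/100 → 1/125 → 1/160 → 1/200 → 1/250 → 1/320 → 1/400 → 1/500.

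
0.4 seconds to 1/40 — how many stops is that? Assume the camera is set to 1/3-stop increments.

4 stops

0.4 → 0.3 → 1/4 → 1/5 → 1/6 → 1/8 → 1/10 → 1/13 → 1/15 → 1/20 → 1/25 → 1/30 → 1/40 — count the steps: 12 third-stops = 4 stops.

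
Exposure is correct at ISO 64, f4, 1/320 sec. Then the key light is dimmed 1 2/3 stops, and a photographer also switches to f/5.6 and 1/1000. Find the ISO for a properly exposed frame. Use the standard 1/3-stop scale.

Scene light: 1 2/3 stops darker.
Aperture: f/4 → f/4.5 → f/5 → f/5.6 — 1 stop smaller aperture (darker).
Shutter speed: 1/320 → 1/400 → 1/500 → 1/640 → 1/800 → 1/1000 — 1 2/3 stops shorter (darker).
Net so far: 4 1/3 stops darker. ISO: 64 → 80 → 100 → 125 → 160 → 200 → 250 → 320 → 400 → 500 → 640 → 800 → 1000 → 1250.

ISO 1250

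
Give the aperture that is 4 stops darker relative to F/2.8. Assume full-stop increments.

f/11

Aperture: f/2.8 → f/4 → f/5.6 → f/8 → f/11 — 4 stops narrower (darker).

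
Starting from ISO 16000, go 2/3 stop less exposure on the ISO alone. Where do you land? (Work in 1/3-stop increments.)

ISO 10000

ISO: 16000 → 12800 → 10000 — 2/3 stop dropped (darker).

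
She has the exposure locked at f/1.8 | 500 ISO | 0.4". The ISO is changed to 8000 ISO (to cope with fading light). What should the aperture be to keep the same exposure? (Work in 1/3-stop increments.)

f/7.1

ISO: 500 → 640 → 800 → 1000 → 1250 → 1600 → 2000 → 2500 → 3200 → 4000 → 5000 → 6400 → 8000 — 4 stops higher (brighter).
Need 4 stops darker from the aperture: f/1.8 → f/2 → f/2.2 → f/2.5 → f/2.8 → f/3.2 → f/3.5 → f/4 → f/4.5 → f/5 → f/5.6 → f/6.3 → f/7.1.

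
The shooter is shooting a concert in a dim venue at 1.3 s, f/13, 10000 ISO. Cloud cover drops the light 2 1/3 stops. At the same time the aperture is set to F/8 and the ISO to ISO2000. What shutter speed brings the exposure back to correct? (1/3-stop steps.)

13 s

Scene light: 2 1/3 stops darker.
Aperture: f/13 → f/11 → f/10 → f/9 → f/8 — 1 1/3 stops opened up (brighter).
ISO: 10000 → 8000 → 6400 → 5000 → 4000 → 3200 → 2500 → 2000 — 2 1/3 stops dropped (darker).
Net so far: 3 1/3 stops darker. Shutter speed: 1.3 → 1.6 → 2 → 2.5 → 3.2 → 4 → 5 → 6 → 8 → 10 → 13.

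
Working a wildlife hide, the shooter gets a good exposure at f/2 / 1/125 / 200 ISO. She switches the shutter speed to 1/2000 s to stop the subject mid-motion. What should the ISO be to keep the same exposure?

ISO 3200

Shutter speed: 1/125 → 1/250 → 1/500 → 1/1000 → 1/2000 — 4 stops shorter (darker).
Need 4 stops brighter from the ISO: 200 → 400 → 800 → 1600 → 3200.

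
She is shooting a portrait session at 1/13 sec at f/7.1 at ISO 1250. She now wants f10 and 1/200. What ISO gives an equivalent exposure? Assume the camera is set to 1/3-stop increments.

ISO 40000

Aperture: f/7.1 → f/8 → f/9 → f/10 — 1 stop stopped down (darker).
Shutter speed: 1/13 → 1/15 → 1/20 → 1/25 → 1/30 → 1/40 → 1/50 → 1/60 → 1/80 → 1/100 → 1/125 → 1/160 → 1/200 — 4 stops shorter (darker).
Net change so far: 5 stops darker. Offset with the ISO: 1250 → 1600 → 2000 → 2500 → 3200 → 4000 → 5000 → 6400 → 8000 → 10000 → 12800 → 16000 → 20000 → 25600 → 32000 → 40000.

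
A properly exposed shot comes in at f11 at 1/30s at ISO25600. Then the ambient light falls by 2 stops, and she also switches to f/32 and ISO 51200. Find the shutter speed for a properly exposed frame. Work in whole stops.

Scene light: 2 stops darker.
Aperture: f/11 → f/16 → f/22 → f/32 — 3 stops stopped down (darker).
ISO: 25600 → 51200 — 1 stop higher (brighter).
Net so far: 4 stops darker. Shutter speed: 1/30 → 1/15 → 1/8 → 1/4 → 1/2.

1/2s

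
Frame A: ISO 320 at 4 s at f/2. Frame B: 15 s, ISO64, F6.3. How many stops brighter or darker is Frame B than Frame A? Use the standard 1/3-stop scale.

Aperture: f/2 → f/2.2 → f/2.5 → f/2.8 → f/3.2 → f/3.5 → f/4 → f/4.5 → f/5 → f/5.6 → f/6.3 — 3 1/3 stops smaller aperture (darker).
Shutter speed: 4 → 5 → 6 → 8 → 10 → 13 → 15 — 2 stops longer (brighter).
ISO: 320 → 250 → 200 → 160 → 125 → 100 → 80 → 64 — 2 1/3 stops dropped (darker).
Net: −3 1/3 +2 −2 1/3 = −3 2/3 stops.

3 2/3 stops darker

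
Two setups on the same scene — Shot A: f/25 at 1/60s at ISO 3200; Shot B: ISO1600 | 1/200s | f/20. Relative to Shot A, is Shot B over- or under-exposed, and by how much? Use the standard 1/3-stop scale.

Aperture: f/25 → f/22 → f/20 — 2/3 stop wider (brighter).
Shutter speed: 1/60 → 1/80 → 1/100 → 1/125 → 1/160 → 1/200 — 1 2/3 stops faster (darker).
ISO: 3200 → 2500 → 2000 → 1600 — 1 stop lower (darker).
Net: +2/3 −1 2/3 −1 = −2 stops.

2 stops darker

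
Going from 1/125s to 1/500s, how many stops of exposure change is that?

1/125 → 1/250 → 1/500 — count the steps: 2 stops.

2 stops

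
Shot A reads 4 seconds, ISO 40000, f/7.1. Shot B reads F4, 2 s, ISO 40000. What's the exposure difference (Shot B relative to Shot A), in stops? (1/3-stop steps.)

2/3 stop brighter

Aperture: f/7.1 → f/6.3 → f/5.6 → f/5 → f/4.5 → f/4 — 1 2/3 stops wider (brighter).
Shutter speed: 4 → 3.2 → 2.5 → 2 — 1 stop shorter (darker).
ISO: unchanged.
Net: +1 2/3 −1 = +2/3 stops.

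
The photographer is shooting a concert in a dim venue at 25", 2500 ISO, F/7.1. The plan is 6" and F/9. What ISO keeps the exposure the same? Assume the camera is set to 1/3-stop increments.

Shutter speed: 25 → 20 → 15 → 13 → 10 → 8 → 6 — 2 stops shorter (darker).
Aperture: f/7.1 → f/8 → f/9 — 2/3 stop smaller aperture (darker).
Net change so far: 2 2/3 stops darker. Offset with the ISO: 2500 → 3200 → 4000 → 5000 → 6400 → 8000 → 10000 → 12800 → 16000.

ISO 16000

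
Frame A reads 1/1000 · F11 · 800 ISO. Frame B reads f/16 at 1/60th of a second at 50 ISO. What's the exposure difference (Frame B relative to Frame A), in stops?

1 stop darker

Aperture: f/11 → f/16 — 1 stop smaller aperture (darker).
Shutter speed: 1/1000 → 1/500 → 1/250 → 1/125 → 1/60 — 4 stops slower (brighter).
ISO: 800 → 400 → 200 → 100 → 50 — 4 stops dropped (darker).
Net: −1 +4 −4 = −1 stop.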